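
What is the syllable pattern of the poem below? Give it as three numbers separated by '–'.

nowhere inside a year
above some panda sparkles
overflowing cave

6–7–5

Line 1: nowhere(2) + inside(2) + a(1) + year(1) = 6
Line 2: above(2) + some(1) + panda(2) + sparkles(2) = 7
Line 3: overflowing(4) + cave(1) = 5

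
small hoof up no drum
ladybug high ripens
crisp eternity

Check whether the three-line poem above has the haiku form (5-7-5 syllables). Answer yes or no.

Line 1: small(1) + hoof(1) + up(1) + no(1) + drum(1) = 5 ✓
Line 2: ladybug(3) + high(1) + ripens(2) = 6 (expected 7)
Line 3: crisp(1) + eternity(4) = 5 ✓

No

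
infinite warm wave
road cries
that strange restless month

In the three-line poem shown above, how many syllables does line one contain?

Line one: infinite(3) + warm(1) + wave(1) = 5

5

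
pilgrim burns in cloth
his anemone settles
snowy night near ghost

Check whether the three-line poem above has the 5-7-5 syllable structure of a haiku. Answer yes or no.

Yes

Line 1: pilgrim(2) + burns(1) + in(1) + cloth(1) = 5 ✓
Line 2: his(1) + anemone(4) + settles(2) = 7 ✓
Line 3: snowy(2) + night(1) + near(1) + ghost(1) = 5 ✓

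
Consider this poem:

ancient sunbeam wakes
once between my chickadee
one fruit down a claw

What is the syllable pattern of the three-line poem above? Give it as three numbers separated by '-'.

5-7-5

Line 1: "ancient sunbeam wakes": 2+2+1 = 5
Line 2: "once between my chickadee": 1+2+1+3 = 7
Line 3: "one fruit down a claw": 1+1+1+1+1 = 5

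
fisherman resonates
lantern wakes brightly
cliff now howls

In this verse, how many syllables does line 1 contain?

Line 1: fisherman(3) + resonates(3) = 6

6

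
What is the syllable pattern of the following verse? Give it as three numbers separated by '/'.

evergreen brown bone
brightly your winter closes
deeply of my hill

5/7/5

Line 1: "evergreen brown bone": 3+1+1 = 5
Line 2: "brightly your winter closes": 2+1+2+2 = 7
Line 3: "deeply of my hill": 2+1+1+1 = 5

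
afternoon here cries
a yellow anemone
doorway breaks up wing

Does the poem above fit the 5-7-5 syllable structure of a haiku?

Yes

Line 1: afternoon(3) + here(1) + cries(1) = 5 ✓
Line 2: a(1) + yellow(2) + anemone(4) = 7 ✓
Line 3: doorway(2) + breaks(1) + up(1) + wing(1) = 5 ✓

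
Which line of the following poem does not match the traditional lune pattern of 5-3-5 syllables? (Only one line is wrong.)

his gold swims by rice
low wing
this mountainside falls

Line 1: "his gold swims by rice": 1+1+1+1+1 = 5 ✓
Line 2: "low wing": 1+1 = 2 (expected 3)
Line 3: "this mountainside falls": 1+3+1 = 5 ✓

Line 2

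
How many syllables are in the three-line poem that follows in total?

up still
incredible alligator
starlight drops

13

Line 1: up (1), still (1) → 2
Line 2: incredible (4), alligator (4) → 8
Line 3: starlight (2), drops (1) → 3
Total: 2 + 8 + 3 = 13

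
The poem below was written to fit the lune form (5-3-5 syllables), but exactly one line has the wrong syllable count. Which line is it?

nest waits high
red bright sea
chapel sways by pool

Line 1: nest (1), waits (1), high (1) → 3 (expected 5)
Line 2: red (1), bright (1), sea (1) → 3 ✓
Line 3: chapel (2), sways (1), by (1), pool (1) → 5 ✓

Line 1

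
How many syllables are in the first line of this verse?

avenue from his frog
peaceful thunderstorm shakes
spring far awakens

The first line: "avenue from his frog": 3+1+1+1 = 6

6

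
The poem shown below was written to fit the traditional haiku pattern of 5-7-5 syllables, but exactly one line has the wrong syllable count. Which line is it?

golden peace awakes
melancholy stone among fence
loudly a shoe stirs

Line 1: golden (2), peace (1), awakes (2) → 5 ✓
Line 2: melancholy (4), stone (1), among (2), fence (1) → 8 (expected 7)
Line 3: loudly (2), a (1), shoe (1), stirs (1) → 5 ✓

The second line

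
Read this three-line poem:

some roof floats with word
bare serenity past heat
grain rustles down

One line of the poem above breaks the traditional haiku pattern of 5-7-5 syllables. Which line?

Line 1: "some roof floats with word": 1+1+1+1+1 = 5 ✓
Line 2: "bare serenity past heat": 1+4+1+1 = 7 ✓
Line 3: "grain rustles down": 1+2+1 = 4 (expected 5)

The third line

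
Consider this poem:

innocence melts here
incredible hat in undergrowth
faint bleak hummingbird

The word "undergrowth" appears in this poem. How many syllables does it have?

3

"undergrowth" has 3 syllables.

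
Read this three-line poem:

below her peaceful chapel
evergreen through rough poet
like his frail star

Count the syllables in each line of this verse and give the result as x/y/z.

Line 1: below (2), her (1), peaceful (2), chapel (2) → 7
Line 2: evergreen (3), through (1), rough (1), poet (2) → 7
Line 3: like (1), his (1), frail (1), star (1) → 4

7/7/4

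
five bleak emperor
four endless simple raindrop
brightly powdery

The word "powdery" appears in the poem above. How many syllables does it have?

3

"powdery" has 3 syllables.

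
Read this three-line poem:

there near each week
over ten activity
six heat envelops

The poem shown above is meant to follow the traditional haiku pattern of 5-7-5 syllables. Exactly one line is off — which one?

Line 1

Line 1: there (1), near (1), each (1), week (1) → 4 (expected 5)
Line 2: over (2), ten (1), activity (4) → 7 ✓
Line 3: six (1), heat (1), envelops (3) → 5 ✓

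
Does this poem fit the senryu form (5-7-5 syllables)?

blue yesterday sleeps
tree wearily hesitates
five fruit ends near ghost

Line 1: blue(1) + yesterday(3) + sleeps(1) = 5 ✓
Line 2: tree(1) + wearily(3) + hesitates(3) = 7 ✓
Line 3: five(1) + fruit(1) + ends(1) + near(1) + ghost(1) = 5 ✓

Yes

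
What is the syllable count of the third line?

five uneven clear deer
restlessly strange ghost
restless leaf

The third line: restless (2), leaf (1) → 3

3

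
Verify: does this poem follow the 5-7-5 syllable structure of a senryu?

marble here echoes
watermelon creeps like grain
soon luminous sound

Line 1: marble (2), here (1), echoes (2) → 5 ✓
Line 2: watermelon (4), creeps (1), like (1), grain (1) → 7 ✓
Line 3: soon (1), luminous (3), sound (1) → 5 ✓

Yes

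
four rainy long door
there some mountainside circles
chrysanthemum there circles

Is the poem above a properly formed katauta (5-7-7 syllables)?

Line 1: four(1) + rainy(2) + long(1) + door(1) = 5 ✓
Line 2: there(1) + some(1) + mountainside(3) + circles(2) = 7 ✓
Line 3: chrysanthemum(4) + there(1) + circles(2) = 7 ✓

Yes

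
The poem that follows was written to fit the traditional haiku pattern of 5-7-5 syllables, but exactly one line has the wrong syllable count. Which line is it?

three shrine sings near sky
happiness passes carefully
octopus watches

The second line

Line 1: three(1) + shrine(1) + sings(1) + near(1) + sky(1) = 5 ✓
Line 2: happiness(3) + passes(2) + carefully(3) = 8 (expected 7)
Line 3: octopus(3) + watches(2) = 5 ✓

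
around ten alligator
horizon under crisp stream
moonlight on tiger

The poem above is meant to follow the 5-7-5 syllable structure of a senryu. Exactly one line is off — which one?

Line 1

Line 1: around (2), ten (1), alligator (4) → 7 (expected 5)
Line 2: horizon (3), under (2), crisp (1), stream (1) → 7 ✓
Line 3: moonlight (2), on (1), tiger (2) → 5 ✓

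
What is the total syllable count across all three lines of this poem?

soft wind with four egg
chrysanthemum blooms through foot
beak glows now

Line 1: soft (1), wind (1), with (1), four (1), egg (1) → 5
Line 2: chrysanthemum (4), blooms (1), through (1), foot (1) → 7
Line 3: beak (1), glows (1), now (1) → 3
Total: 5 + 7 + 3 = 15

15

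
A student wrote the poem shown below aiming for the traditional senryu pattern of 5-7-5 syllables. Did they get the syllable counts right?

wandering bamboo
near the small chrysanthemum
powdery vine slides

Yes

Line 1: wandering (3), bamboo (2) → 5 ✓
Line 2: near (1), the (1), small (1), chrysanthemum (4) → 7 ✓
Line 3: powdery (3), vine (1), slides (1) → 5 ✓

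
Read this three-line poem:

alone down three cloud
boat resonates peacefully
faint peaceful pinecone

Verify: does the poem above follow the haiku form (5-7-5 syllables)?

Yes

Line 1: "alone down three cloud": 2+1+1+1 = 5 ✓
Line 2: "boat resonates peacefully": 1+3+3 = 7 ✓
Line 3: "faint peaceful pinecone": 1+2+2 = 5 ✓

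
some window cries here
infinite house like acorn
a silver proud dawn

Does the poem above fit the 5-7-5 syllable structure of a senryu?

Yes

Line 1: "some window cries here": 1+2+1+1 = 5 ✓
Line 2: "infinite house like acorn": 3+1+1+2 = 7 ✓
Line 3: "a silver proud dawn": 1+2+1+1 = 5 ✓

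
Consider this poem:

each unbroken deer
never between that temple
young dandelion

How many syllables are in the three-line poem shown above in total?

17

Line 1: each(1) + unbroken(3) + deer(1) = 5
Line 2: never(2) + between(2) + that(1) + temple(2) = 7
Line 3: young(1) + dandelion(4) = 5
Total: 5 + 7 + 5 = 17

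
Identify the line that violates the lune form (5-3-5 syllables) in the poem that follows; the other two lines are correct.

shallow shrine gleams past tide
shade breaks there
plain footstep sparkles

Line 1: "shallow shrine gleams past tide": 2+1+1+1+1 = 6 (expected 5)
Line 2: "shade breaks there": 1+1+1 = 3 ✓
Line 3: "plain footstep sparkles": 1+2+2 = 5 ✓

The first line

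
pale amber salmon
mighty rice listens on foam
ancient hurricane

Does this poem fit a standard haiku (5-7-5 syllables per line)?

Line 1: pale(1) + amber(2) + salmon(2) = 5 ✓
Line 2: mighty(2) + rice(1) + listens(2) + on(1) + foam(1) = 7 ✓
Line 3: ancient(2) + hurricane(3) = 5 ✓

Yes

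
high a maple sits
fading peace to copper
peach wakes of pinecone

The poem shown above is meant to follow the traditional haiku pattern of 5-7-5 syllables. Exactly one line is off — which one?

Line 2

Line 1: "high a maple sits": 1+1+2+1 = 5 ✓
Line 2: "fading peace to copper": 2+1+1+2 = 6 (expected 7)
Line 3: "peach wakes of pinecone": 1+1+1+2 = 5 ✓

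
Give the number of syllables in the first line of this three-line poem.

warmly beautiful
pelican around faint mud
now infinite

The first line: warmly (2), beautiful (3) → 5

5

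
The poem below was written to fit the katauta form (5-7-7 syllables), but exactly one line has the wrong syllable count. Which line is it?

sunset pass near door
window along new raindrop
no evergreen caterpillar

Line 1: sunset(2) + pass(1) + near(1) + door(1) = 5 ✓
Line 2: window(2) + along(2) + new(1) + raindrop(2) = 7 ✓
Line 3: no(1) + evergreen(3) + caterpillar(4) = 8 (expected 7)

The third line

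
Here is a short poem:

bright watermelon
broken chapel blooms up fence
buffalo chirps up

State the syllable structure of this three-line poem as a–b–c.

Line 1: "bright watermelon": 1+4 = 5
Line 2: "broken chapel blooms up fence": 2+2+1+1+1 = 7
Line 3: "buffalo chirps up": 3+1+1 = 5

5–7–5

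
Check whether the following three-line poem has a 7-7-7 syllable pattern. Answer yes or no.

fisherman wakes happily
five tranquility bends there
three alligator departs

Yes

Line 1: fisherman (3), wakes (1), happily (3) → 7 ✓
Line 2: five (1), tranquility (4), bends (1), there (1) → 7 ✓
Line 3: three (1), alligator (4), departs (2) → 7 ✓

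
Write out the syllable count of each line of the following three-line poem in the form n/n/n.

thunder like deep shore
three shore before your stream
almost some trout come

Line 1: thunder (2), like (1), deep (1), shore (1) → 5
Line 2: three (1), shore (1), before (2), your (1), stream (1) → 6
Line 3: almost (2), some (1), trout (1), come (1) → 5

5/6/5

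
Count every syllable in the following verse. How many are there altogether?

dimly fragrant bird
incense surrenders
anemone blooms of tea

17

Line 1: dimly (2), fragrant (2), bird (1) → 5
Line 2: incense (2), surrenders (3) → 5
Line 3: anemone (4), blooms (1), of (1), tea (1) → 7
Total: 5 + 5 + 7 = 17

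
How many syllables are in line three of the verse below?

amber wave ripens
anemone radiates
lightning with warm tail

Line three: lightning(2) + with(1) + warm(1) + tail(1) = 5

5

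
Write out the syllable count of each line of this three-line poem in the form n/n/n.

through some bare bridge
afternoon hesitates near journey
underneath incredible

4/9/7

Line 1: "through some bare bridge": 1+1+1+1 = 4
Line 2: "afternoon hesitates near journey": 3+3+1+2 = 9
Line 3: "underneath incredible": 3+4 = 7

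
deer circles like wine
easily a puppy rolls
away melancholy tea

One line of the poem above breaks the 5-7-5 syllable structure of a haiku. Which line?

Line 1: deer(1) + circles(2) + like(1) + wine(1) = 5 ✓
Line 2: easily(3) + a(1) + puppy(2) + rolls(1) = 7 ✓
Line 3: away(2) + melancholy(4) + tea(1) = 7 (expected 5)

Line 3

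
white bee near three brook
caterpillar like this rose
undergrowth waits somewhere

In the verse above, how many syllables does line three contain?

6

Line three: undergrowth (3), waits (1), somewhere (2) → 6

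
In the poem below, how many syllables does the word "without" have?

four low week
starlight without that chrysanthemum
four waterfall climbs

2

"without" has 2 syllables.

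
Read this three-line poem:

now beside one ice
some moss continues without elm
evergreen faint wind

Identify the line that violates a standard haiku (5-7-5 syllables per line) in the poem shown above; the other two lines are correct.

The second line

Line 1: now(1) + beside(2) + one(1) + ice(1) = 5 ✓
Line 2: some(1) + moss(1) + continues(3) + without(2) + elm(1) = 8 (expected 7)
Line 3: evergreen(3) + faint(1) + wind(1) = 5 ✓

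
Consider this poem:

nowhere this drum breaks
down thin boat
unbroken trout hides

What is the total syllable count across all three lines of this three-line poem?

13

Line 1: "nowhere this drum breaks": 2+1+1+1 = 5
Line 2: "down thin boat": 1+1+1 = 3
Line 3: "unbroken trout hides": 3+1+1 = 5
Total: 5 + 3 + 5 = 13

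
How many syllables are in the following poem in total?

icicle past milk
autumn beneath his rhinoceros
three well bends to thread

Line 1: icicle(3) + past(1) + milk(1) = 5
Line 2: autumn(2) + beneath(2) + his(1) + rhinoceros(4) = 9
Line 3: three(1) + well(1) + bends(1) + to(1) + thread(1) = 5
Total: 5 + 9 + 5 = 19

19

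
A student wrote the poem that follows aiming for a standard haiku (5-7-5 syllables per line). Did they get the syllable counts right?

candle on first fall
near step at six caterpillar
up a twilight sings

No

Line 1: candle (2), on (1), first (1), fall (1) → 5 ✓
Line 2: near (1), step (1), at (1), six (1), caterpillar (4) → 8 (expected 7)
Line 3: up (1), a (1), twilight (2), sings (1) → 5 ✓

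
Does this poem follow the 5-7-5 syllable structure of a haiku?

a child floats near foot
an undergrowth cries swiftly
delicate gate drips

Yes

Line 1: a (1), child (1), floats (1), near (1), foot (1) → 5 ✓
Line 2: an (1), undergrowth (3), cries (1), swiftly (2) → 7 ✓
Line 3: delicate (3), gate (1), drips (1) → 5 ✓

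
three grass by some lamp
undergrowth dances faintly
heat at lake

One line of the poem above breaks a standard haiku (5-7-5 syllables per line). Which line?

Line 1: "three grass by some lamp": 1+1+1+1+1 = 5 ✓
Line 2: "undergrowth dances faintly": 3+2+2 = 7 ✓
Line 3: "heat at lake": 1+1+1 = 3 (expected 5)

The third line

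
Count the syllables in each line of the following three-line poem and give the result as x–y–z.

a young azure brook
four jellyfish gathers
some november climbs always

5–6–7

Line 1: a (1), young (1), azure (2), brook (1) → 5
Line 2: four (1), jellyfish (3), gathers (2) → 6
Line 3: some (1), november (3), climbs (1), always (2) → 7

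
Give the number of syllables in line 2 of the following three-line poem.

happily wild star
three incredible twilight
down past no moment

Line 2: three (1), incredible (4), twilight (2) → 7

7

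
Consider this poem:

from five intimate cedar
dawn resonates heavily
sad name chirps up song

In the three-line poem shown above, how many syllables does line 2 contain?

Line 2: dawn(1) + resonates(3) + heavily(3) = 7

7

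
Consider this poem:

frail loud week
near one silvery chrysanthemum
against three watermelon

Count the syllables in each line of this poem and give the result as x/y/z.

Line 1: "frail loud week": 1+1+1 = 3
Line 2: "near one silvery chrysanthemum": 1+1+3+4 = 9
Line 3: "against three watermelon": 2+1+4 = 7

3/9/7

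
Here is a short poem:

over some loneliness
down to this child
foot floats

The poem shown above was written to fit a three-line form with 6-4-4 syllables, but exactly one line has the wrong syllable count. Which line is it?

Line 1: "over some loneliness": 2+1+3 = 6 ✓
Line 2: "down to this child": 1+1+1+1 = 4 ✓
Line 3: "foot floats": 1+1 = 2 (expected 4)

Line 3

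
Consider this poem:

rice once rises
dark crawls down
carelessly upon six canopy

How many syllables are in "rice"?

1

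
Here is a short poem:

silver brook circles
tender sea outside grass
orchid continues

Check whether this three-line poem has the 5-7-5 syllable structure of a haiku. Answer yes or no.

Line 1: silver(2) + brook(1) + circles(2) = 5 ✓
Line 2: tender(2) + sea(1) + outside(2) + grass(1) = 6 (expected 7)
Line 3: orchid(2) + continues(3) = 5 ✓

No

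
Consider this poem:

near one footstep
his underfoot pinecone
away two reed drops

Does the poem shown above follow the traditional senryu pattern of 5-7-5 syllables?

No

Line 1: "near one footstep": 1+1+2 = 4 (expected 5)
Line 2: "his underfoot pinecone": 1+3+2 = 6 (expected 7)
Line 3: "away two reed drops": 2+1+1+1 = 5 ✓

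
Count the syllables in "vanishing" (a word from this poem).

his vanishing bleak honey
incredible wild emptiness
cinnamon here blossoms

3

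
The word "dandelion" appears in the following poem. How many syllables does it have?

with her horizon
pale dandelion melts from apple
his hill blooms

"dandelion" has 4 syllables.

4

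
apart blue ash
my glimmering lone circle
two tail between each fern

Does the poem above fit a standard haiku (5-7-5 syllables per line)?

Line 1: "apart blue ash": 2+1+1 = 4 (expected 5)
Line 2: "my glimmering lone circle": 1+3+1+2 = 7 ✓
Line 3: "two tail between each fern": 1+1+2+1+1 = 6 (expected 5)

No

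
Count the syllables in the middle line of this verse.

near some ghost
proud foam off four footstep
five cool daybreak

The middle line: proud(1) + foam(1) + off(1) + four(1) + footstep(2) = 6

6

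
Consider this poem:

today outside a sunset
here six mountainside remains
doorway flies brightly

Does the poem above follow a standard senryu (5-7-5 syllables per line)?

No

Line 1: "today outside a sunset": 2+2+1+2 = 7 (expected 5)
Line 2: "here six mountainside remains": 1+1+3+2 = 7 ✓
Line 3: "doorway flies brightly": 2+1+2 = 5 ✓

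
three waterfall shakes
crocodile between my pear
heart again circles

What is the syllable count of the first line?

5

The first line: three(1) + waterfall(3) + shakes(1) = 5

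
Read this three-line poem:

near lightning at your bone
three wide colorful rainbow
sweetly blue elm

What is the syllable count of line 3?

Line 3: sweetly (2), blue (1), elm (1) → 4

4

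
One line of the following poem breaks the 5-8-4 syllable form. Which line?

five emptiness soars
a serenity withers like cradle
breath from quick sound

The second line

Line 1: five(1) + emptiness(3) + soars(1) = 5 ✓
Line 2: a(1) + serenity(4) + withers(2) + like(1) + cradle(2) = 10 (expected 8)
Line 3: breath(1) + from(1) + quick(1) + sound(1) = 4 ✓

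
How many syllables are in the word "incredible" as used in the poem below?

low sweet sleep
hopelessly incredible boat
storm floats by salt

"incredible" has 4 syllables.

4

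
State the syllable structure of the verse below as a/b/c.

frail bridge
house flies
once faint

Line 1: frail (1), bridge (1) → 2
Line 2: house (1), flies (1) → 2
Line 3: once (1), faint (1) → 2

2/2/2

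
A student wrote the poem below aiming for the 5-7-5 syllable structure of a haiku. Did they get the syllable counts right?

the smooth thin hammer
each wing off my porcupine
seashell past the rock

Yes

Line 1: the (1), smooth (1), thin (1), hammer (2) → 5 ✓
Line 2: each (1), wing (1), off (1), my (1), porcupine (3) → 7 ✓
Line 3: seashell (2), past (1), the (1), rock (1) → 5 ✓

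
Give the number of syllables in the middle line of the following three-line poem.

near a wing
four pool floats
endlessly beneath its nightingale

3

The middle line: "four pool floats": 1+1+1 = 3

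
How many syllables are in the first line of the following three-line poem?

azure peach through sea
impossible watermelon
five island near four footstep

5

The first line: azure (2), peach (1), through (1), sea (1) → 5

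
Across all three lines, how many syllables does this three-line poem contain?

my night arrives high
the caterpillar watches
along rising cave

Line 1: my (1), night (1), arrives (2), high (1) → 5
Line 2: the (1), caterpillar (4), watches (2) → 7
Line 3: along (2), rising (2), cave (1) → 5
Total: 5 + 7 + 5 = 17

17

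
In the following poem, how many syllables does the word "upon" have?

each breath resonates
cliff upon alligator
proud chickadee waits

2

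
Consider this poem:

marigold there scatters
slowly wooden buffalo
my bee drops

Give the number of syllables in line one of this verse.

6

Line one: marigold (3), there (1), scatters (2) → 6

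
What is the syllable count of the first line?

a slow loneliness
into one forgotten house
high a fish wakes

The first line: a(1) + slow(1) + loneliness(3) = 5

5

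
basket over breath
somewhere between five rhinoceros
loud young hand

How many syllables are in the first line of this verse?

5

The first line: "basket over breath": 2+2+1 = 5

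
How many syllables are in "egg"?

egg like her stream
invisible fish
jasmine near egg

1

"egg" has 1 syllable.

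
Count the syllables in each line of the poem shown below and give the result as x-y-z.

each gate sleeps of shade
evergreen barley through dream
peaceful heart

Line 1: each(1) + gate(1) + sleeps(1) + of(1) + shade(1) = 5
Line 2: evergreen(3) + barley(2) + through(1) + dream(1) = 7
Line 3: peaceful(2) + heart(1) = 3

5-7-3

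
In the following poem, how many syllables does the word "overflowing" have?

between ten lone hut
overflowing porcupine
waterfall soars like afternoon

4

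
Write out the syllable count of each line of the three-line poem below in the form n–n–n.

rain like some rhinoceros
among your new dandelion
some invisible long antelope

Line 1: rain (1), like (1), some (1), rhinoceros (4) → 7
Line 2: among (2), your (1), new (1), dandelion (4) → 8
Line 3: some (1), invisible (4), long (1), antelope (3) → 9

7–8–9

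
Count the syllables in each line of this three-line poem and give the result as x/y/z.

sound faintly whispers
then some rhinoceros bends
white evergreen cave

Line 1: sound(1) + faintly(2) + whispers(2) = 5
Line 2: then(1) + some(1) + rhinoceros(4) + bends(1) = 7
Line 3: white(1) + evergreen(3) + cave(1) = 5

5/7/5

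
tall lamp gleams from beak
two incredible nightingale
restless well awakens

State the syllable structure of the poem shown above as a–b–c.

Line 1: tall (1), lamp (1), gleams (1), from (1), beak (1) → 5
Line 2: two (1), incredible (4), nightingale (3) → 8
Line 3: restless (2), well (1), awakens (3) → 6

5–8–6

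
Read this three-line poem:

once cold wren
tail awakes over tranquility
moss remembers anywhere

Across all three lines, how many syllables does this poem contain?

Line 1: once (1), cold (1), wren (1) → 3
Line 2: tail (1), awakes (2), over (2), tranquility (4) → 9
Line 3: moss (1), remembers (3), anywhere (3) → 7
Total: 3 + 9 + 7 = 19

19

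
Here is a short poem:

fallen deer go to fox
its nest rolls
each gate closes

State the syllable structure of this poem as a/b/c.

6/3/4

Line 1: fallen (2), deer (1), go (1), to (1), fox (1) → 6
Line 2: its (1), nest (1), rolls (1) → 3
Line 3: each (1), gate (1), closes (2) → 4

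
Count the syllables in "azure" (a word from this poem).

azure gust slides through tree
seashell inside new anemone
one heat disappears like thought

"azure" has 2 syllables.

2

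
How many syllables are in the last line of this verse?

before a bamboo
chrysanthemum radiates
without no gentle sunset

7

The last line: without(2) + no(1) + gentle(2) + sunset(2) = 7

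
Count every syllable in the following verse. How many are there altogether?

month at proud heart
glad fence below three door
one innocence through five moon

Line 1: "month at proud heart": 1+1+1+1 = 4
Line 2: "glad fence below three door": 1+1+2+1+1 = 6
Line 3: "one innocence through five moon": 1+3+1+1+1 = 7
Total: 4 + 6 + 7 = 17

17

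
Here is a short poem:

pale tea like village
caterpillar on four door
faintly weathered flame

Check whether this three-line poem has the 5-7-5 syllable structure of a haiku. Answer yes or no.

Yes

Line 1: "pale tea like village": 1+1+1+2 = 5 ✓
Line 2: "caterpillar on four door": 4+1+1+1 = 7 ✓
Line 3: "faintly weathered flame": 2+2+1 = 5 ✓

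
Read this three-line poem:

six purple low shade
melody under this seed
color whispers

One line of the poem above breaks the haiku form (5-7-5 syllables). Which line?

Line 3

Line 1: "six purple low shade": 1+2+1+1 = 5 ✓
Line 2: "melody under this seed": 3+2+1+1 = 7 ✓
Line 3: "color whispers": 2+2 = 4 (expected 5)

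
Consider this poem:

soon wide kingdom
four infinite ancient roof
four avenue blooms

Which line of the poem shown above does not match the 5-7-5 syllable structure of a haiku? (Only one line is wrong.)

Line 1

Line 1: soon(1) + wide(1) + kingdom(2) = 4 (expected 5)
Line 2: four(1) + infinite(3) + ancient(2) + roof(1) = 7 ✓
Line 3: four(1) + avenue(3) + blooms(1) = 5 ✓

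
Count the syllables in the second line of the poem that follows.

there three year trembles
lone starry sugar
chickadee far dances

5

The second line: "lone starry sugar": 1+2+2 = 5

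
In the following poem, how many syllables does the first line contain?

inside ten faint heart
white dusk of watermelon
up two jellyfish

5

The first line: "inside ten faint heart": 2+1+1+1 = 5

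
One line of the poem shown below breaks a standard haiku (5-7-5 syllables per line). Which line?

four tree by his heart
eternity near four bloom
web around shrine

The third line

Line 1: four (1), tree (1), by (1), his (1), heart (1) → 5 ✓
Line 2: eternity (4), near (1), four (1), bloom (1) → 7 ✓
Line 3: web (1), around (2), shrine (1) → 4 (expected 5)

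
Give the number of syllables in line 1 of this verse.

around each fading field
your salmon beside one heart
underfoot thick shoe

6

Line 1: "around each fading field": 2+1+2+1 = 6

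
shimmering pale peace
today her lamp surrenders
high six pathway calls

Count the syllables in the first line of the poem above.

5

The first line: shimmering(3) + pale(1) + peace(1) = 5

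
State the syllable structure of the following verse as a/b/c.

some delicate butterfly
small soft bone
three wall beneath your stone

Line 1: "some delicate butterfly": 1+3+3 = 7
Line 2: "small soft bone": 1+1+1 = 3
Line 3: "three wall beneath your stone": 1+1+2+1+1 = 6

7/3/6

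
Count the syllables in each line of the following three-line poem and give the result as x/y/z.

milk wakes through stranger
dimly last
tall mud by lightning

Line 1: milk (1), wakes (1), through (1), stranger (2) → 5
Line 2: dimly (2), last (1) → 3
Line 3: tall (1), mud (1), by (1), lightning (2) → 5

5/3/5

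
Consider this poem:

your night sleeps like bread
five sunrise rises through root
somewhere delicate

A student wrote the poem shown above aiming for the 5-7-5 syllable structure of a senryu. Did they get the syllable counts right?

Yes

Line 1: your (1), night (1), sleeps (1), like (1), bread (1) → 5 ✓
Line 2: five (1), sunrise (2), rises (2), through (1), root (1) → 7 ✓
Line 3: somewhere (2), delicate (3) → 5 ✓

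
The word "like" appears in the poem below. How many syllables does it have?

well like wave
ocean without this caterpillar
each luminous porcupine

1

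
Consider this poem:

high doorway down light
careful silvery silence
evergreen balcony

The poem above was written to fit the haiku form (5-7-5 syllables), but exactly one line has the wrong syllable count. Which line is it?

Line 1: high (1), doorway (2), down (1), light (1) → 5 ✓
Line 2: careful (2), silvery (3), silence (2) → 7 ✓
Line 3: evergreen (3), balcony (3) → 6 (expected 5)

Line 3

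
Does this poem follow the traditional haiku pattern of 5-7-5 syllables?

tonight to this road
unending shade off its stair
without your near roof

Line 1: "tonight to this road": 2+1+1+1 = 5 ✓
Line 2: "unending shade off its stair": 3+1+1+1+1 = 7 ✓
Line 3: "without your near roof": 2+1+1+1 = 5 ✓

Yes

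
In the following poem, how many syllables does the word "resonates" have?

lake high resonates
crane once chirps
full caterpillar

3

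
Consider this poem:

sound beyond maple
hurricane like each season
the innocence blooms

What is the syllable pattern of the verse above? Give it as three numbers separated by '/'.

5/7/5

Line 1: sound(1) + beyond(2) + maple(2) = 5
Line 2: hurricane(3) + like(1) + each(1) + season(2) = 7
Line 3: the(1) + innocence(3) + blooms(1) = 5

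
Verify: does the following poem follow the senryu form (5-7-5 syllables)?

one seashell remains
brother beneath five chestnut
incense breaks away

Yes

Line 1: one (1), seashell (2), remains (2) → 5 ✓
Line 2: brother (2), beneath (2), five (1), chestnut (2) → 7 ✓
Line 3: incense (2), breaks (1), away (2) → 5 ✓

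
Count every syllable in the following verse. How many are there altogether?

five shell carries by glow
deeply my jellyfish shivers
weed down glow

17

Line 1: "five shell carries by glow": 1+1+2+1+1 = 6
Line 2: "deeply my jellyfish shivers": 2+1+3+2 = 8
Line 3: "weed down glow": 1+1+1 = 3
Total: 6 + 8 + 3 = 17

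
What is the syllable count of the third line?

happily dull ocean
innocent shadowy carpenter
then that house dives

The third line: then (1), that (1), house (1), dives (1) → 4

4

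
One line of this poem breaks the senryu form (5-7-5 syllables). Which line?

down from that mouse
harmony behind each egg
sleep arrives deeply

Line 1: down(1) + from(1) + that(1) + mouse(1) = 4 (expected 5)
Line 2: harmony(3) + behind(2) + each(1) + egg(1) = 7 ✓
Line 3: sleep(1) + arrives(2) + deeply(2) = 5 ✓

The first line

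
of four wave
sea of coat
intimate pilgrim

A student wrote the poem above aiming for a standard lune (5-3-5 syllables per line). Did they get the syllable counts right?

Line 1: of (1), four (1), wave (1) → 3 (expected 5)
Line 2: sea (1), of (1), coat (1) → 3 ✓
Line 3: intimate (3), pilgrim (2) → 5 ✓

No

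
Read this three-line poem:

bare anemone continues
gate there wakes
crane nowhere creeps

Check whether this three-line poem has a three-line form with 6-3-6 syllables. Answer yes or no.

Line 1: bare(1) + anemone(4) + continues(3) = 8 (expected 6)
Line 2: gate(1) + there(1) + wakes(1) = 3 ✓
Line 3: crane(1) + nowhere(2) + creeps(1) = 4 (expected 6)

No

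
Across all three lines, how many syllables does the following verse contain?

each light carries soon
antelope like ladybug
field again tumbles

17

Line 1: "each light carries soon": 1+1+2+1 = 5
Line 2: "antelope like ladybug": 3+1+3 = 7
Line 3: "field again tumbles": 1+2+2 = 5
Total: 5 + 7 + 5 = 17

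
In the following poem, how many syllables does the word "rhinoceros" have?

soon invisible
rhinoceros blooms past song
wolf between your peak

4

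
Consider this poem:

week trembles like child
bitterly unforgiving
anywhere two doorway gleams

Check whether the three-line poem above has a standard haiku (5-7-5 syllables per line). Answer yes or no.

Line 1: week (1), trembles (2), like (1), child (1) → 5 ✓
Line 2: bitterly (3), unforgiving (4) → 7 ✓
Line 3: anywhere (3), two (1), doorway (2), gleams (1) → 7 (expected 5)

No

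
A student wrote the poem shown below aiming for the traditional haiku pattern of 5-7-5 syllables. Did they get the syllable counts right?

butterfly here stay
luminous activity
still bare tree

No

Line 1: "butterfly here stay": 3+1+1 = 5 ✓
Line 2: "luminous activity": 3+4 = 7 ✓
Line 3: "still bare tree": 1+1+1 = 3 (expected 5)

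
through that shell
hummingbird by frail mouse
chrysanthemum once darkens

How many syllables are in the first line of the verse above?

The first line: "through that shell": 1+1+1 = 3

3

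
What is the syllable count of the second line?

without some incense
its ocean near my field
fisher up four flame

The second line: its(1) + ocean(2) + near(1) + my(1) + field(1) = 6

6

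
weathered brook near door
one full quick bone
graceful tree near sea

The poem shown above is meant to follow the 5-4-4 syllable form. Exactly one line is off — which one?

Line 1: weathered (2), brook (1), near (1), door (1) → 5 ✓
Line 2: one (1), full (1), quick (1), bone (1) → 4 ✓
Line 3: graceful (2), tree (1), near (1), sea (1) → 5 (expected 4)

The third line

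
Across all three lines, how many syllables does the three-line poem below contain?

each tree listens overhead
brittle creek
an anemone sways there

17

Line 1: each (1), tree (1), listens (2), overhead (3) → 7
Line 2: brittle (2), creek (1) → 3
Line 3: an (1), anemone (4), sways (1), there (1) → 7
Total: 7 + 3 + 7 = 17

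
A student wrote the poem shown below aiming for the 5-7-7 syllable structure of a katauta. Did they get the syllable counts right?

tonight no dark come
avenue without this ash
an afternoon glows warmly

Line 1: tonight (2), no (1), dark (1), come (1) → 5 ✓
Line 2: avenue (3), without (2), this (1), ash (1) → 7 ✓
Line 3: an (1), afternoon (3), glows (1), warmly (2) → 7 ✓

Yes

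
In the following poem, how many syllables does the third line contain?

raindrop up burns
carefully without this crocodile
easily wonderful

The third line: "easily wonderful": 3+3 = 6

6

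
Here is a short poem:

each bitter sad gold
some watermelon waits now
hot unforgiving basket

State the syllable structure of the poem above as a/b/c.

Line 1: "each bitter sad gold": 1+2+1+1 = 5
Line 2: "some watermelon waits now": 1+4+1+1 = 7
Line 3: "hot unforgiving basket": 1+4+2 = 7

5/7/7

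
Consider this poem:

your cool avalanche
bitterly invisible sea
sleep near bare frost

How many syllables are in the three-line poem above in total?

17

Line 1: "your cool avalanche": 1+1+3 = 5
Line 2: "bitterly invisible sea": 3+4+1 = 8
Line 3: "sleep near bare frost": 1+1+1+1 = 4
Total: 5 + 8 + 4 = 17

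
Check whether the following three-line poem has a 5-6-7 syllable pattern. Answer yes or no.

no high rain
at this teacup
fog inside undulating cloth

Line 1: no (1), high (1), rain (1) → 3 (expected 5)
Line 2: at (1), this (1), teacup (2) → 4 (expected 6)
Line 3: fog (1), inside (2), undulating (4), cloth (1) → 8 (expected 7)

No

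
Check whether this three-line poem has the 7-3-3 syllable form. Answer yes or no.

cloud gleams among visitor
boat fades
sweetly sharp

No

Line 1: cloud(1) + gleams(1) + among(2) + visitor(3) = 7 ✓
Line 2: boat(1) + fades(1) = 2 (expected 3)
Line 3: sweetly(2) + sharp(1) = 3 ✓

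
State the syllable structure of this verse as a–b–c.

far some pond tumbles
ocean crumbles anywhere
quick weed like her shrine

5–7–5

Line 1: far(1) + some(1) + pond(1) + tumbles(2) = 5
Line 2: ocean(2) + crumbles(2) + anywhere(3) = 7
Line 3: quick(1) + weed(1) + like(1) + her(1) + shrine(1) = 5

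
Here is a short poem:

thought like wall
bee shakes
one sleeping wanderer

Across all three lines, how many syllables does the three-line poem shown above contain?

Line 1: "thought like wall": 1+1+1 = 3
Line 2: "bee shakes": 1+1 = 2
Line 3: "one sleeping wanderer": 1+2+3 = 6
Total: 3 + 2 + 6 = 11

11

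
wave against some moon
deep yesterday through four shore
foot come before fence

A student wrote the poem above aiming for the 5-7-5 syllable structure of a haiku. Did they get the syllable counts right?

Yes

Line 1: wave(1) + against(2) + some(1) + moon(1) = 5 ✓
Line 2: deep(1) + yesterday(3) + through(1) + four(1) + shore(1) = 7 ✓
Line 3: foot(1) + come(1) + before(2) + fence(1) = 5 ✓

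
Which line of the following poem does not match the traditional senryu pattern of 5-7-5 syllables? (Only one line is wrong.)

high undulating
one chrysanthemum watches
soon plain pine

Line 1: high (1), undulating (4) → 5 ✓
Line 2: one (1), chrysanthemum (4), watches (2) → 7 ✓
Line 3: soon (1), plain (1), pine (1) → 3 (expected 5)

The third line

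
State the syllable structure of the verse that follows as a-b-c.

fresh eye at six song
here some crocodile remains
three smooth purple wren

5-7-5

Line 1: fresh (1), eye (1), at (1), six (1), song (1) → 5
Line 2: here (1), some (1), crocodile (3), remains (2) → 7
Line 3: three (1), smooth (1), purple (2), wren (1) → 5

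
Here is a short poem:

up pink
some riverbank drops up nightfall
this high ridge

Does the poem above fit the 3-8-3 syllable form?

Line 1: up (1), pink (1) → 2 (expected 3)
Line 2: some (1), riverbank (3), drops (1), up (1), nightfall (2) → 8 ✓
Line 3: this (1), high (1), ridge (1) → 3 ✓

No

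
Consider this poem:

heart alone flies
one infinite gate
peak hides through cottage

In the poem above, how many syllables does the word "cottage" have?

2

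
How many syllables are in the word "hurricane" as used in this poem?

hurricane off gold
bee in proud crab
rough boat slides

"hurricane" has 3 syllables.

3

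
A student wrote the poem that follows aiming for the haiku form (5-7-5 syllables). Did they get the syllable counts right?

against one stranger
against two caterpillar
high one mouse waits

Line 1: against (2), one (1), stranger (2) → 5 ✓
Line 2: against (2), two (1), caterpillar (4) → 7 ✓
Line 3: high (1), one (1), mouse (1), waits (1) → 4 (expected 5)

No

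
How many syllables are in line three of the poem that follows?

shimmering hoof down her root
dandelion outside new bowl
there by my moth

Line three: "there by my moth": 1+1+1+1 = 4

4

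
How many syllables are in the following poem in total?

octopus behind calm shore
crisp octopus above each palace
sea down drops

19

Line 1: octopus(3) + behind(2) + calm(1) + shore(1) = 7
Line 2: crisp(1) + octopus(3) + above(2) + each(1) + palace(2) = 9
Line 3: sea(1) + down(1) + drops(1) = 3
Total: 7 + 9 + 3 = 19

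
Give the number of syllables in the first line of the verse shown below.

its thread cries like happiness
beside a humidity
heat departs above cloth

The first line: "its thread cries like happiness": 1+1+1+1+3 = 7

7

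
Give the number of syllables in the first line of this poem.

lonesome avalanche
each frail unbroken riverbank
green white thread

5

The first line: lonesome(2) + avalanche(3) = 5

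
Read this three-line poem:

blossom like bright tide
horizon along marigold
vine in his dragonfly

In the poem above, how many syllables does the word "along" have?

"along" has 2 syllables.

2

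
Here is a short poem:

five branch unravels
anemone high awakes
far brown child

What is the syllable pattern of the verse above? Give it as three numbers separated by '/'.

Line 1: "five branch unravels": 1+1+3 = 5
Line 2: "anemone high awakes": 4+1+2 = 7
Line 3: "far brown child": 1+1+1 = 3

5/7/3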